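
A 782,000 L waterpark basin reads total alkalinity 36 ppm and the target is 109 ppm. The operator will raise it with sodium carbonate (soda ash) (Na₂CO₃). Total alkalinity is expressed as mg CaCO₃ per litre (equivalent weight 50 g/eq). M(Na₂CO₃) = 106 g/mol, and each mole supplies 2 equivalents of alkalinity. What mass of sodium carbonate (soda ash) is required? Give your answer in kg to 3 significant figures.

Alkalinity to add: (109 − 36) = 73 mg/L as CaCO₃ × 782,000 L = 57,090 g as CaCO₃.
Equivalents: 57,090 g ÷ 50 g/eq = 1142 eq.
Each mole of Na₂CO₃ supplies 2 eq, so 1142 / 2 = 570.9 mol.
Mass: 570.9 mol × 106 g/mol = 60,510 g.

60.5 kg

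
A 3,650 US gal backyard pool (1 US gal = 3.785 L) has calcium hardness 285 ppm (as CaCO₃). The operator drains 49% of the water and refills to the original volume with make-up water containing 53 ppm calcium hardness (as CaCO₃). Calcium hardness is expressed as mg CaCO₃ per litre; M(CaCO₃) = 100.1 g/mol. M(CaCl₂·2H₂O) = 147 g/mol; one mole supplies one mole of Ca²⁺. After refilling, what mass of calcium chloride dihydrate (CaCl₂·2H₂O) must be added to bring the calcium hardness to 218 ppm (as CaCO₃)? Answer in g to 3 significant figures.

Volume: 3,650 US gal × 3.785 L/gal = 13,815 L.
After draining 49% and refilling: 285 × 0.51 + 53 × 0.49 = 171.32 ppm.
Deficit to target: 218 − 171.32 = 46.68 mg/L.
As CaCO₃: 46.68 mg/L × 13,815 L = 644.9 g; ÷ 100.1 = 6.443 mol Ca²⁺.
Mass: 6.443 × 147 = 947 g.

947 g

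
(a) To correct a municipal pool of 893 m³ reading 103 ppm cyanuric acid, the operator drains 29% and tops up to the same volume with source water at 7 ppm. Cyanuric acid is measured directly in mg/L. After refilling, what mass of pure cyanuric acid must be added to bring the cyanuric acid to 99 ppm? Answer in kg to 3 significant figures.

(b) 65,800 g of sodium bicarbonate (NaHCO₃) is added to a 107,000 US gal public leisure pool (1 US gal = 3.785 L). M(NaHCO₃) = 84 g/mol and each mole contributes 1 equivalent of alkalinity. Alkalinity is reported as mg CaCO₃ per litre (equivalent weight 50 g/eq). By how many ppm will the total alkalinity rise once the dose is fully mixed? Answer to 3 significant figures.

(a) Volume: 893 m³ = 893,000 L.
(a) After draining 29% and refilling: 103 × 0.71 + 7 × 0.29 = 75.16 ppm.
(a) Deficit to target: 99 − 75.16 = 23.84 mg/L.
(a) Mass: 23.84 mg/L × 893,000 L = 21,290 g cyanuric acid.

(b) Volume: 107,000 US gal × 3.785 L/gal = 404,995 L.
(b) Moles of NaHCO₃: 65,800 g ÷ 84 g/mol = 783.3 mol → 783.3 eq of alkalinity.
(b) As CaCO₃: 783.3 eq × 50 g/eq = 39,170 g.
(b) Rise: 39,170 g / 404,995 L × 1000 = 96.71 mg/L.

(a) 21.3 kg; (b) 96.7 ppm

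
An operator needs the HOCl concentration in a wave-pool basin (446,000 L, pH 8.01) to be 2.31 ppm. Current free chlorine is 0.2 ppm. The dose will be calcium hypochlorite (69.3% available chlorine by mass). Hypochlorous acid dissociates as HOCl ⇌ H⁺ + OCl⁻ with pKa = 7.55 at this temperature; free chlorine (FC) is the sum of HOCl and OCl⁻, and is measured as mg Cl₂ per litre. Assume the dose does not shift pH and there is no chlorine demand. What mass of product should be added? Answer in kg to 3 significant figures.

5.65 kg

[OCl⁻]/[HOCl] = 10^(pH − pKa) = 10^(8.01 − 7.55) = 2.884; fraction as HOCl = 1/(1 + 2.884) = 0.2575.
Free chlorine required for 2.31 ppm HOCl: 2.31 / 0.2575 = 8.972 ppm.
FC to add: 8.972 − 0.2 = 8.772 mg/L as Cl₂.
Cl₂ equivalent: 8.772 mg/L × 446,000 L = 3912 g.
Product at 69.3% available Cl: 3912 / 0.693 = 5646 g.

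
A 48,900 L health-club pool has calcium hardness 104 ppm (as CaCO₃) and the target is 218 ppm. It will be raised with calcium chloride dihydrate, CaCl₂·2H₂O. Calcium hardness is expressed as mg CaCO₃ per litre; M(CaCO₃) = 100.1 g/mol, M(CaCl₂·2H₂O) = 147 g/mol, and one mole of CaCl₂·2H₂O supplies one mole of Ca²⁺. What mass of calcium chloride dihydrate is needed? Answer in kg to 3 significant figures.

Hardness to add: (218 − 104) = 114 mg/L as CaCO₃ × 48,900 L = 5575 g as CaCO₃.
Moles of Ca²⁺ (1 mol Ca²⁺ ≡ 1 mol CaCO₃): 5575 / 100.1 g/mol = 55.69 mol.
Mass of CaCl₂·2H₂O: 55.69 × 147 = 8186 g.

8.19 kg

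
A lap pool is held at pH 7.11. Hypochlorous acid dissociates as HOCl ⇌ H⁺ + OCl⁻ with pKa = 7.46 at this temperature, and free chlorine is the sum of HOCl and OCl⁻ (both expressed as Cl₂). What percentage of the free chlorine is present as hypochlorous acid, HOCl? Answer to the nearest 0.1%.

[OCl⁻]/[HOCl] = 10^(pH − pKa) = 10^(7.11 − 7.46) = 10^-0.35 = 0.4467.
Fraction as HOCl = 1 / (1 + 0.4467) = 0.6912.

69.1%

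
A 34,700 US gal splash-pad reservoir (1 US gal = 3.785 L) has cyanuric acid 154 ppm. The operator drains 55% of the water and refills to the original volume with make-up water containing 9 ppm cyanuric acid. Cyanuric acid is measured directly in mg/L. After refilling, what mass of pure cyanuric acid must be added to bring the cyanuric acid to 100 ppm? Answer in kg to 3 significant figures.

3.38 kg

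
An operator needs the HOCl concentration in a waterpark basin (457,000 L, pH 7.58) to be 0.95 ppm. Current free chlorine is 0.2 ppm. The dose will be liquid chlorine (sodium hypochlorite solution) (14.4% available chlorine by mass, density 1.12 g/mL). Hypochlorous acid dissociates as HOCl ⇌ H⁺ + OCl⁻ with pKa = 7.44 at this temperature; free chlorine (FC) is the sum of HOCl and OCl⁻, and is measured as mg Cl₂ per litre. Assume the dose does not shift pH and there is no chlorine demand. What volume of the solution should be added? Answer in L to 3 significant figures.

5.84 L

[OCl⁻]/[HOCl] = 10^(pH − pKa) = 10^(7.58 − 7.44) = 1.38; fraction as HOCl = 1/(1 + 1.38) = 0.4201.
Free chlorine required for 0.95 ppm HOCl: 0.95 / 0.4201 = 2.261 ppm.
FC to add: 2.261 − 0.2 = 2.061 mg/L as Cl₂.
Cl₂ equivalent: 2.061 mg/L × 457,000 L = 942 g.
Product at 14.4% available Cl: 942 / 0.144 = 6542 g.
Volume: 6542 g ÷ 1.12 g/mL = 5841 mL.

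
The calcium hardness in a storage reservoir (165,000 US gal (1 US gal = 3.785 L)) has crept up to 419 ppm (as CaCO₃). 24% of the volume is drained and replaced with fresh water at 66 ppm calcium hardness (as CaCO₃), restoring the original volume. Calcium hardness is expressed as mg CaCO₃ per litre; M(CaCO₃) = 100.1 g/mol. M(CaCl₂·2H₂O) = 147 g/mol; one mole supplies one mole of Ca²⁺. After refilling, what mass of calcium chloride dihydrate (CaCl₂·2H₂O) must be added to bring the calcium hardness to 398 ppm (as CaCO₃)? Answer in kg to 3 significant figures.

58.4 kg

Volume: 165,000 US gal × 3.785 L/gal = 624,525 L.
After draining 24% and refilling: 419 × 0.76 + 66 × 0.24 = 334.28 ppm.
Deficit to target: 398 − 334.28 = 63.72 mg/L.
As CaCO₃: 63.72 mg/L × 624,525 L = 39,790 g; ÷ 100.1 = 397.5 mol Ca²⁺.
Mass: 397.5 × 147 = 58,440 g.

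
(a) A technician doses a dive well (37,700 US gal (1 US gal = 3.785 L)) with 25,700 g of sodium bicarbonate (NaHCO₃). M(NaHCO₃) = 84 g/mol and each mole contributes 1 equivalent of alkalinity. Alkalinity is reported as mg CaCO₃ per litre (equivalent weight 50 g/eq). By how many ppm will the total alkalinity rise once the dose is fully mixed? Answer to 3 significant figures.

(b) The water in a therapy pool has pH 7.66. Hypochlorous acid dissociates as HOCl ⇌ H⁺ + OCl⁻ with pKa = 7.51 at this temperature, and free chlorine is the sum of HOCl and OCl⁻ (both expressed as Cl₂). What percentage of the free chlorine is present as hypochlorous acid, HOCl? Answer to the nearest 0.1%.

(a) 107 ppm; (b) 41.5%

(a) Volume: 37,700 US gal × 3.785 L/gal = 142,694 L.
(a) Moles of NaHCO₃: 25,700 g ÷ 84 g/mol = 306 mol → 306 eq of alkalinity.
(a) As CaCO₃: 306 eq × 50 g/eq = 15,300 g.
(a) Rise: 15,300 g / 142,694 L × 1000 = 107.2 mg/L.

(b) [OCl⁻]/[HOCl] = 10^(pH − pKa) = 10^(7.66 − 7.51) = 10^0.15 = 1.413.
(b) Fraction as HOCl = 1 / (1 + 1.413) = 0.4145.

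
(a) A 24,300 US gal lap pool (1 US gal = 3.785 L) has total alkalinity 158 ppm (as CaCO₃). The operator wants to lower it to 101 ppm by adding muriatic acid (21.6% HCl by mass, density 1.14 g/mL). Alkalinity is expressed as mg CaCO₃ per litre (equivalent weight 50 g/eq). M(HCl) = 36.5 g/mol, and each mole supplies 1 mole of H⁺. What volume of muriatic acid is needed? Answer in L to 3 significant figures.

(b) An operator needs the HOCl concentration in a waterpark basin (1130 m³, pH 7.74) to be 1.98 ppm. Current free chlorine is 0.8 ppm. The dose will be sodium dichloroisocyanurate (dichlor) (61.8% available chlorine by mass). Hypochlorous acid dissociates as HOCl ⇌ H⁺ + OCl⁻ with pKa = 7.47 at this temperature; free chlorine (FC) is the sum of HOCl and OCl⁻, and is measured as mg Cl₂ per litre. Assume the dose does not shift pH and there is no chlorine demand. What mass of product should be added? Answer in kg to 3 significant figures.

(a) Volume: 24,300 US gal × 3.785 L/gal = 91,976 L.
(a) Alkalinity to neutralize: (158 − 101) = 57 mg/L as CaCO₃ × 91,976 L = 5243 g as CaCO₃.
(a) Equivalents of H⁺ required: 5243 ÷ 50 g/eq = 104.9 eq = 104.9 mol HCl.
(a) Mass of HCl: 104.9 × 36.5 = 3827 g.
(a) Mass of 21.6% solution: 3827 / 0.216 = 17,720 g.
(a) Volume: 17,720 g ÷ 1.14 g/mL = 15,540 mL.

(b) Volume: 1130 m³ = 1,130,000 L.
(b) [OCl⁻]/[HOCl] = 10^(pH − pKa) = 10^(7.74 − 7.47) = 1.862; fraction as HOCl = 1/(1 + 1.862) = 0.3494.
(b) Free chlorine required for 1.98 ppm HOCl: 1.98 / 0.3494 = 5.667 ppm.
(b) FC to add: 5.667 − 0.8 = 4.867 mg/L as Cl₂.
(b) Cl₂ equivalent: 4.867 mg/L × 1,130,000 L = 5500 g.
(b) Product at 61.8% available Cl: 5500 / 0.618 = 8899 g.

(a) 15.5 L; (b) 8.90 kg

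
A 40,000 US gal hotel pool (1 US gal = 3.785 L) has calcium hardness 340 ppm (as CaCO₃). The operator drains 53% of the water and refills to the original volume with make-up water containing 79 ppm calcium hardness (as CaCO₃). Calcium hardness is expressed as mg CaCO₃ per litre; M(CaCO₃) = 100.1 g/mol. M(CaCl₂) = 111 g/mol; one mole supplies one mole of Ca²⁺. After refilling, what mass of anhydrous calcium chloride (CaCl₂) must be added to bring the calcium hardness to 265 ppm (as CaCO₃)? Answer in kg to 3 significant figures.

Volume: 40,000 US gal × 3.785 L/gal = 151,400 L.
After draining 53% and refilling: 340 × 0.47 + 79 × 0.53 = 201.67 ppm.
Deficit to target: 265 − 201.67 = 63.33 mg/L.
As CaCO₃: 63.33 mg/L × 151,400 L = 9588 g; ÷ 100.1 = 95.79 mol Ca²⁺.
Mass: 95.79 × 111 = 10,630 g.

10.6 kg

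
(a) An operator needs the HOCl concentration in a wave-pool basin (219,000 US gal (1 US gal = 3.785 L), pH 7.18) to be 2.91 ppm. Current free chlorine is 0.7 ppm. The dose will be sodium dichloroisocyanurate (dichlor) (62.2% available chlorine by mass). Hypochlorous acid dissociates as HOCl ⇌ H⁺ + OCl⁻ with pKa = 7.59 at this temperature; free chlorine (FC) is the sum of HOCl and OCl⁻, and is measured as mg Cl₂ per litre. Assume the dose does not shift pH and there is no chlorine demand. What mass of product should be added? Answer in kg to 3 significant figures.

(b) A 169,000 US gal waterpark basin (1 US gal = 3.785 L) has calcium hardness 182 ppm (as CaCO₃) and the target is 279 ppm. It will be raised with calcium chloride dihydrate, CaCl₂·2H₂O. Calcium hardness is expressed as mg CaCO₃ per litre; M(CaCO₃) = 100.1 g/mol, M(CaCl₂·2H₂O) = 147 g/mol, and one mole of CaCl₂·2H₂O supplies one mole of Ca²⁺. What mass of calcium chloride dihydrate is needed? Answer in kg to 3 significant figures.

(a) 4.45 kg; (b) 91.1 kg

(a) Volume: 219,000 US gal × 3.785 L/gal = 828,915 L.
(a) [OCl⁻]/[HOCl] = 10^(pH − pKa) = 10^(7.18 − 7.59) = 0.389; fraction as HOCl = 1/(1 + 0.389) = 0.7199.
(a) Free chlorine required for 2.91 ppm HOCl: 2.91 / 0.7199 = 4.042 ppm.
(a) FC to add: 4.042 − 0.7 = 3.342 mg/L as Cl₂.
(a) Cl₂ equivalent: 3.342 mg/L × 828,915 L = 2770 g.
(a) Product at 62.2% available Cl: 2770 / 0.622 = 4454 g.

(b) Volume: 169,000 US gal × 3.785 L/gal = 639,665 L.
(b) Hardness to add: (279 − 182) = 97 mg/L as CaCO₃ × 639,665 L = 62,050 g as CaCO₃.
(b) Moles of Ca²⁺ (1 mol Ca²⁺ ≡ 1 mol CaCO₃): 62,050 / 100.1 g/mol = 619.9 mol.
(b) Mass of CaCl₂·2H₂O: 619.9 × 147 = 91,120 g.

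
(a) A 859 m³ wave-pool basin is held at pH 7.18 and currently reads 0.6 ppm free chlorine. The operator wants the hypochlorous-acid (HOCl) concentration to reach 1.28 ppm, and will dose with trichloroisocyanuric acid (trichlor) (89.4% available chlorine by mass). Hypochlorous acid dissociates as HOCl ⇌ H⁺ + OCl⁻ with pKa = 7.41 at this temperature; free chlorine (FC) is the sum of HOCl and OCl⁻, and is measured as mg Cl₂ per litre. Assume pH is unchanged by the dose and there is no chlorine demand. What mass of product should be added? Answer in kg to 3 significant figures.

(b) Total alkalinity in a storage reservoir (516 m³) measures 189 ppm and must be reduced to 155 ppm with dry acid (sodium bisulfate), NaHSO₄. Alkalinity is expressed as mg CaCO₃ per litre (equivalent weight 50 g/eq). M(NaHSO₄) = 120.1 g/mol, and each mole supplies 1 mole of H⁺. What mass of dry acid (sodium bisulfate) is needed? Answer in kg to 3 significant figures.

(a) 1.38 kg; (b) 42.1 kg

(a) Volume: 859 m³ = 859,000 L.
(a) [OCl⁻]/[HOCl] = 10^(pH − pKa) = 10^(7.18 − 7.41) = 0.5888; fraction as HOCl = 1/(1 + 0.5888) = 0.6294.
(a) Free chlorine required for 1.28 ppm HOCl: 1.28 / 0.6294 = 2.034 ppm.
(a) FC to add: 2.034 − 0.6 = 1.434 mg/L as Cl₂.
(a) Cl₂ equivalent: 1.434 mg/L × 859,000 L = 1232 g.
(a) Product at 89.4% available Cl: 1232 / 0.894 = 1378 g.

(b) Volume: 516 m³ = 516,000 L.
(b) Alkalinity to neutralize: (189 − 155) = 34 mg/L as CaCO₃ × 516,000 L = 17,540 g as CaCO₃.
(b) Equivalents of H⁺ required: 17,540 ÷ 50 g/eq = 350.9 eq = 350.9 mol NaHSO₄.
(b) Mass of NaHSO₄: 350.9 × 120.1 = 42,140 g.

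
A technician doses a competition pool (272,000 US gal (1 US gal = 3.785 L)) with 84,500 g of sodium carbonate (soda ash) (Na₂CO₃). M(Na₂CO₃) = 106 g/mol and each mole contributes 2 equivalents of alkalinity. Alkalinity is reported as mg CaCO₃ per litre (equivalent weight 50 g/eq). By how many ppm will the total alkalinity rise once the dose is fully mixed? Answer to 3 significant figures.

77.4 ppm

Volume: 272,000 US gal × 3.785 L/gal = 1,029,520 L.
Moles of Na₂CO₃: 84,500 g ÷ 106 g/mol = 797.2 mol → 1594 eq of alkalinity.
As CaCO₃: 1594 eq × 50 g/eq = 79,720 g.
Rise: 79,720 g / 1,029,520 L × 1000 = 77.43 mg/L.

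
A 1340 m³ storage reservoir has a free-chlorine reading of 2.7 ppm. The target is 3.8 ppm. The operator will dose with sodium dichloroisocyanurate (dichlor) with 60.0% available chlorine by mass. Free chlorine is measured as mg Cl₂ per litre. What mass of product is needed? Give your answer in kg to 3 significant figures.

2.46 kg

Volume: 1340 m³ = 1,340,000 L.
Chlorine deficit: 3.8 − 2.7 = 1.1 ppm = 1.1 mg/L as Cl₂.
Cl₂ equivalent needed: 1.1 mg/L × 1,340,000 L = 1,474,000 mg = 1474 g.
Product at 60.0% available chlorine: 1474 / 0.6 = 2457 g.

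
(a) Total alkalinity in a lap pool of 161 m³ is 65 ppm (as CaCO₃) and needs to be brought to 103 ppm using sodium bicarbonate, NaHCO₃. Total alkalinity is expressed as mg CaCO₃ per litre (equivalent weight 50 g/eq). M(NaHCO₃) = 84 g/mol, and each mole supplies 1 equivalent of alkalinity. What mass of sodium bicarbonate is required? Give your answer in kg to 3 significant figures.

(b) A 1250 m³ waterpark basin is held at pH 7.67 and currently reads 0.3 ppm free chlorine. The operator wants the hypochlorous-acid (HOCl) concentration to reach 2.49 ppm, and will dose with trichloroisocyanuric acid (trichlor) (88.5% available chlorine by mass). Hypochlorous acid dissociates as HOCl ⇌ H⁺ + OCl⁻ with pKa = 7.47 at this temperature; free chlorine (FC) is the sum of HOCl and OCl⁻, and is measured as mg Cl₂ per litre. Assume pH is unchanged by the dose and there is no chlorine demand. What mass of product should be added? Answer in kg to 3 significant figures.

(a) Volume: 161 m³ = 161,000 L.
(a) Alkalinity to add: (103 − 65) = 38 mg/L as CaCO₃ × 161,000 L = 6118 g as CaCO₃.
(a) Equivalents: 6118 g ÷ 50 g/eq = 122.4 eq.
(a) NaHCO₃ supplies 1 eq per mole → 122.4 mol.
(a) Mass: 122.4 mol × 84 g/mol = 10,280 g.

(b) Volume: 1250 m³ = 1,250,000 L.
(b) [OCl⁻]/[HOCl] = 10^(pH − pKa) = 10^(7.67 − 7.47) = 1.585; fraction as HOCl = 1/(1 + 1.585) = 0.3869.
(b) Free chlorine required for 2.49 ppm HOCl: 2.49 / 0.3869 = 6.436 ppm.
(b) FC to add: 6.436 − 0.3 = 6.136 mg/L as Cl₂.
(b) Cl₂ equivalent: 6.136 mg/L × 1,250,000 L = 7670 g.
(b) Product at 88.5% available Cl: 7670 / 0.885 = 8667 g.

(a) 10.3 kg; (b) 8.67 kg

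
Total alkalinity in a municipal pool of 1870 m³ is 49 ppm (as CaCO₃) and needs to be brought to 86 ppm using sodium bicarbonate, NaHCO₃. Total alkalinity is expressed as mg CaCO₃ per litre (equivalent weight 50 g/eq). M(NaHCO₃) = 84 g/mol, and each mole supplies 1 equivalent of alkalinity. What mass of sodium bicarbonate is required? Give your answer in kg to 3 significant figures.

116 kg

Volume: 1870 m³ = 1,870,000 L.
Alkalinity to add: (86 − 49) = 37 mg/L as CaCO₃ × 1,870,000 L = 69,190 g as CaCO₃.
Equivalents: 69,190 g ÷ 50 g/eq = 1384 eq.
NaHCO₃ supplies 1 eq per mole → 1384 mol.
Mass: 1384 mol × 84 g/mol = 116,200 g.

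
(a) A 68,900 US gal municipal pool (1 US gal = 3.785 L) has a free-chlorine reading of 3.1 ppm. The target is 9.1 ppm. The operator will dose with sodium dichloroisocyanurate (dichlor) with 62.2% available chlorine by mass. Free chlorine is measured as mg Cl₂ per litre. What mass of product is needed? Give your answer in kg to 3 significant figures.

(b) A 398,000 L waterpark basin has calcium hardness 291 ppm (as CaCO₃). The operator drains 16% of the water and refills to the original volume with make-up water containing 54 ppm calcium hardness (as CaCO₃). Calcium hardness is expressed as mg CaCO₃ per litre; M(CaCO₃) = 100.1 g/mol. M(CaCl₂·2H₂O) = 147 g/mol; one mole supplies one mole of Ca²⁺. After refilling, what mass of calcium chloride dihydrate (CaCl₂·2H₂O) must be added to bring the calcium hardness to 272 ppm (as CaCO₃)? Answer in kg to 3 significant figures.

(a) 2.52 kg; (b) 11.1 kg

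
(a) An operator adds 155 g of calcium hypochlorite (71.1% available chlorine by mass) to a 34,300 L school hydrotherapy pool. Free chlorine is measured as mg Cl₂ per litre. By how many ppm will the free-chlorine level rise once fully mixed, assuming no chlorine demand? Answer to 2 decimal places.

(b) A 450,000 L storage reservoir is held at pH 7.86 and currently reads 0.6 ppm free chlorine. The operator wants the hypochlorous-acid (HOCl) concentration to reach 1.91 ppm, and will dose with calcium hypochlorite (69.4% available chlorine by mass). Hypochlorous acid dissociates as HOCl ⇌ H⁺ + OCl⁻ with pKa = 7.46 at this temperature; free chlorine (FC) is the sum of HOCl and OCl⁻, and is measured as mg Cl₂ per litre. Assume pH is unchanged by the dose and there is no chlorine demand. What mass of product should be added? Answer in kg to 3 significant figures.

(a) Available chlorine delivered: 155 g × 0.711 = 110.2 g as Cl₂.
(a) Concentration rise: 110.2 g / 34,300 L = 3.213 mg/L = 3.21 ppm.

(b) [OCl⁻]/[HOCl] = 10^(pH − pKa) = 10^(7.86 − 7.46) = 2.512; fraction as HOCl = 1/(1 + 2.512) = 0.2847.
(b) Free chlorine required for 1.91 ppm HOCl: 1.91 / 0.2847 = 6.708 ppm.
(b) FC to add: 6.708 − 0.6 = 6.108 mg/L as Cl₂.
(b) Cl₂ equivalent: 6.108 mg/L × 450,000 L = 2748 g.
(b) Product at 69.4% available Cl: 2748 / 0.694 = 3960 g.

(a) 3.21 ppm; (b) 3.96 kg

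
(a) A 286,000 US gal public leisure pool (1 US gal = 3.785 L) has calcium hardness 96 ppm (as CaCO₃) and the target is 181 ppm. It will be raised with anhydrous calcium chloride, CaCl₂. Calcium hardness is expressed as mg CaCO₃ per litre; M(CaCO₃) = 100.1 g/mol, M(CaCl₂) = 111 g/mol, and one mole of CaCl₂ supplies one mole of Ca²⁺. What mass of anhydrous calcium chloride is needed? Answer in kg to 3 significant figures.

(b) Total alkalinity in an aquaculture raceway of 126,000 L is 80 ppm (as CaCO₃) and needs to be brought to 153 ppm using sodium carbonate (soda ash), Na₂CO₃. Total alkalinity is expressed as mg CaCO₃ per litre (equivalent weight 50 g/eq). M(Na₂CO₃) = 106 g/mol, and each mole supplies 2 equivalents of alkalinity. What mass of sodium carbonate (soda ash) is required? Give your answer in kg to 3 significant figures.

(a) 102 kg; (b) 9.75 kg

(a) Volume: 286,000 US gal × 3.785 L/gal = 1,082,510 L.
(a) Hardness to add: (181 − 96) = 85 mg/L as CaCO₃ × 1,082,510 L = 92,010 g as CaCO₃.
(a) Moles of Ca²⁺ (1 mol Ca²⁺ ≡ 1 mol CaCO₃): 92,010 / 100.1 g/mol = 919.2 mol.
(a) Mass of CaCl₂: 919.2 × 111 = 102,000 g.

(b) Alkalinity to add: (153 − 80) = 73 mg/L as CaCO₃ × 126,000 L = 9198 g as CaCO₃.
(b) Equivalents: 9198 g ÷ 50 g/eq = 184 eq.
(b) Each mole of Na₂CO₃ supplies 2 eq, so 184 / 2 = 91.98 mol.
(b) Mass: 91.98 mol × 106 g/mol = 9750 g.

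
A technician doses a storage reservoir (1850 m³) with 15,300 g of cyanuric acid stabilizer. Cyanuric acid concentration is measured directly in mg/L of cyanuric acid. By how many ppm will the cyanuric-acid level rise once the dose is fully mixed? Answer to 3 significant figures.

8.27 ppm

Volume: 1850 m³ = 1,850,000 L.
Rise: 15,300 g / 1,850,000 L × 1000 = 8.27 mg/L.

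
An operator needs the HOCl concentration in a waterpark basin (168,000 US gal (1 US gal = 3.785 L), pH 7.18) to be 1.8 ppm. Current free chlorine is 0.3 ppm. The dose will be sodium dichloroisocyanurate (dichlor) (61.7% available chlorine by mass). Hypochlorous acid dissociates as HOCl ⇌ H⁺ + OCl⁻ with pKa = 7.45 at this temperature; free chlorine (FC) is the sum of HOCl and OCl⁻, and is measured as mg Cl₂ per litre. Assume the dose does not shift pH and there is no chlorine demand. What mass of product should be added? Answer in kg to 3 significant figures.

Volume: 168,000 US gal × 3.785 L/gal = 635,880 L.
[OCl⁻]/[HOCl] = 10^(pH − pKa) = 10^(7.18 − 7.45) = 0.537; fraction as HOCl = 1/(1 + 0.537) = 0.6506.
Free chlorine required for 1.8 ppm HOCl: 1.8 / 0.6506 = 2.767 ppm.
FC to add: 2.767 − 0.3 = 2.467 mg/L as Cl₂.
Cl₂ equivalent: 2.467 mg/L × 635,880 L = 1568 g.
Product at 61.7% available Cl: 1568 / 0.617 = 2542 g.

2.54 kg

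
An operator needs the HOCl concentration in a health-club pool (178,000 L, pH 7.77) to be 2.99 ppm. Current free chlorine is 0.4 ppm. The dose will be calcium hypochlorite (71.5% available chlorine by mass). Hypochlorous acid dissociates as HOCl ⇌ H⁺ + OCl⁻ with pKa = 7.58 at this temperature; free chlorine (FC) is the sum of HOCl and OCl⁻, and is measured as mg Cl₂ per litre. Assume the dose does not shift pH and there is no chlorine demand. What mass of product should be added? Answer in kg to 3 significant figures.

1.80 kg

[OCl⁻]/[HOCl] = 10^(pH − pKa) = 10^(7.77 − 7.58) = 1.549; fraction as HOCl = 1/(1 + 1.549) = 0.3923.
Free chlorine required for 2.99 ppm HOCl: 2.99 / 0.3923 = 7.621 ppm.
FC to add: 7.621 − 0.4 = 7.221 mg/L as Cl₂.
Cl₂ equivalent: 7.221 mg/L × 178,000 L = 1285 g.
Product at 71.5% available Cl: 1285 / 0.715 = 1798 g.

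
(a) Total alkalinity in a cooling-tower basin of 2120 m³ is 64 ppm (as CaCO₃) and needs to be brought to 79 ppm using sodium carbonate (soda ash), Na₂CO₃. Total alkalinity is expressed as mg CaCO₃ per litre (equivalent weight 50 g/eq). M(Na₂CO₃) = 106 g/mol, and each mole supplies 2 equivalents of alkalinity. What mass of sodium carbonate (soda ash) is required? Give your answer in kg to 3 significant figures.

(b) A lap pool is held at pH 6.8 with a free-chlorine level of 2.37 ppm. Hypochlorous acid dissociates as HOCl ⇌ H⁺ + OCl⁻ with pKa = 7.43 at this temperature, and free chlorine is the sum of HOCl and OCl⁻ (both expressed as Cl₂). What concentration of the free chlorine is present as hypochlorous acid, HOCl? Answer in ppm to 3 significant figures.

(a) Volume: 2120 m³ = 2,120,000 L.
(a) Alkalinity to add: (79 − 64) = 15 mg/L as CaCO₃ × 2,120,000 L = 31,800 g as CaCO₃.
(a) Equivalents: 31,800 g ÷ 50 g/eq = 636 eq.
(a) Each mole of Na₂CO₃ supplies 2 eq, so 636 / 2 = 318 mol.
(a) Mass: 318 mol × 106 g/mol = 33,710 g.

(b) [OCl⁻]/[HOCl] = 10^(pH − pKa) = 10^(6.8 − 7.43) = 10^-0.63 = 0.2344.
(b) Fraction as HOCl = 1 / (1 + 0.2344) = 0.8101.
(b) HOCl = 0.8101 × 2.37 ppm = 1.92 ppm.

(a) 33.7 kg; (b) 1.92 ppm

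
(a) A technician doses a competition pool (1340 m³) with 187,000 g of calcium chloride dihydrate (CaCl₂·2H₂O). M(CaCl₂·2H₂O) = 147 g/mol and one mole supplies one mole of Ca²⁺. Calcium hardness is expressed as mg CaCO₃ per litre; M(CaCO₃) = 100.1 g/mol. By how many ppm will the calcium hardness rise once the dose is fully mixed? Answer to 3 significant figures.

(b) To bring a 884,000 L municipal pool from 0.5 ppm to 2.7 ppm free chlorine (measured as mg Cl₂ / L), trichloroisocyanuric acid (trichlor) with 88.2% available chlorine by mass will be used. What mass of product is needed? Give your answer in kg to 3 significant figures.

(a) Volume: 1340 m³ = 1,340,000 L.
(a) Moles of Ca²⁺: 187,000 g ÷ 147 g/mol = 1272 mol.
(a) As CaCO₃: 1272 mol × 100.1 g/mol = 127,300 g.
(a) Rise: 127,300 g / 1,340,000 L × 1000 = 95.03 mg/L.

(b) Chlorine deficit: 2.7 − 0.5 = 2.2 ppm = 2.2 mg/L as Cl₂.
(b) Cl₂ equivalent needed: 2.2 mg/L × 884,000 L = 1,945,000 mg = 1945 g.
(b) Product at 88.2% available chlorine: 1945 / 0.882 = 2205 g.

(a) 95.0 ppm; (b) 2.20 kg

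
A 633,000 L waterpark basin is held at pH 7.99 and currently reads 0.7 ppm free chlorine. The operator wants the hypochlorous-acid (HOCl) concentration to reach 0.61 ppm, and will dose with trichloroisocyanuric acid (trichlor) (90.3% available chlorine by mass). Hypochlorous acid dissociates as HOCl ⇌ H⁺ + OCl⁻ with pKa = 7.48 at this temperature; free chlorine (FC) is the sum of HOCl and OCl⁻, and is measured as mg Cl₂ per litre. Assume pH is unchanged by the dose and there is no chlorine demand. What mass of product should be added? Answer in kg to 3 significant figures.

[OCl⁻]/[HOCl] = 10^(pH − pKa) = 10^(7.99 − 7.48) = 3.236; fraction as HOCl = 1/(1 + 3.236) = 0.2361.
Free chlorine required for 0.61 ppm HOCl: 0.61 / 0.2361 = 2.584 ppm.
FC to add: 2.584 − 0.7 = 1.884 mg/L as Cl₂.
Cl₂ equivalent: 1.884 mg/L × 633,000 L = 1193 g.
Product at 90.3% available Cl: 1193 / 0.903 = 1321 g.

1.32 kg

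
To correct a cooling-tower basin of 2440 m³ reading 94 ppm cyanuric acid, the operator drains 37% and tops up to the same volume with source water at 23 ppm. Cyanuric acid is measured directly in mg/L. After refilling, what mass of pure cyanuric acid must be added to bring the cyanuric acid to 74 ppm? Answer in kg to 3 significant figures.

15.3 kg

Volume: 2440 m³ = 2,440,000 L.
After draining 37% and refilling: 94 × 0.63 + 23 × 0.37 = 67.73 ppm.
Deficit to target: 74 − 67.73 = 6.27 mg/L.
Mass: 6.27 mg/L × 2,440,000 L = 15,300 g cyanuric acid.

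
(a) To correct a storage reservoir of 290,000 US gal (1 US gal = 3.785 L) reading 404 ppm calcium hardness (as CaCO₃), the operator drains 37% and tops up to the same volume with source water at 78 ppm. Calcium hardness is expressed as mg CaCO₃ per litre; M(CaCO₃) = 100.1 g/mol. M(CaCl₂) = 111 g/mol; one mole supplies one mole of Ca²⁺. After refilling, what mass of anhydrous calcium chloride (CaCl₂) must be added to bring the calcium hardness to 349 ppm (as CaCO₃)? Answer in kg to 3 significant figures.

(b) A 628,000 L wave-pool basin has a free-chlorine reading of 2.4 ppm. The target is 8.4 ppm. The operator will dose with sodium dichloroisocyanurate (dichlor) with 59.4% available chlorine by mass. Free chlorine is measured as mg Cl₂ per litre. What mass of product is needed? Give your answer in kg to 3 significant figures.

(a) 79.9 kg; (b) 6.34 kg

(a) Volume: 290,000 US gal × 3.785 L/gal = 1,097,650 L.
(a) After draining 37% and refilling: 404 × 0.63 + 78 × 0.37 = 283.38 ppm.
(a) Deficit to target: 349 − 283.38 = 65.62 mg/L.
(a) As CaCO₃: 65.62 mg/L × 1,097,650 L = 72,030 g; ÷ 100.1 = 719.6 mol Ca²⁺.
(a) Mass: 719.6 × 111 = 79,870 g.

(b) Chlorine deficit: 8.4 − 2.4 = 6 ppm = 6 mg/L as Cl₂.
(b) Cl₂ equivalent needed: 6 mg/L × 628,000 L = 3,768,000 mg = 3768 g.
(b) Product at 59.4% available chlorine: 3768 / 0.594 = 6343 g.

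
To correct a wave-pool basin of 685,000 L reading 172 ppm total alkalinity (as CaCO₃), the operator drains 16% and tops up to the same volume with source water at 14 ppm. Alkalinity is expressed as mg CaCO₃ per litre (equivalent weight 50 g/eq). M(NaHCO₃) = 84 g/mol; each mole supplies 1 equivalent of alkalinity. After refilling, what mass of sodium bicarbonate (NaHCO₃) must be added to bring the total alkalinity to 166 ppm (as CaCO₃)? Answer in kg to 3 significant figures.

22.2 kg

After draining 16% and refilling: 172 × 0.84 + 14 × 0.16 = 146.72 ppm.
Deficit to target: 166 − 146.72 = 19.28 mg/L.
As CaCO₃: 19.28 mg/L × 685,000 L = 13,210 g; ÷ 50 g/eq ÷ 1 = 264.1 mol NaHCO₃.
Mass: 264.1 × 84 = 22,190 g.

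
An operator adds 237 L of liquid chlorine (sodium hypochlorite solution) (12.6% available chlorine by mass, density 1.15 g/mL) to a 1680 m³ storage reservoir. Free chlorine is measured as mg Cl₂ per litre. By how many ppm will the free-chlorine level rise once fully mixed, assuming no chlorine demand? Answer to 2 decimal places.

20.44 ppm

Volume: 1680 m³ = 1,680,000 L.
Mass of solution: 237 L × 1000 mL/L × 1.15 g/mL = 272,600 g.
Available chlorine delivered: 272,600 g × 0.126 = 34,340 g as Cl₂.
Concentration rise: 34,340 g / 1,680,000 L = 20.44 mg/L = 20.44 ppm.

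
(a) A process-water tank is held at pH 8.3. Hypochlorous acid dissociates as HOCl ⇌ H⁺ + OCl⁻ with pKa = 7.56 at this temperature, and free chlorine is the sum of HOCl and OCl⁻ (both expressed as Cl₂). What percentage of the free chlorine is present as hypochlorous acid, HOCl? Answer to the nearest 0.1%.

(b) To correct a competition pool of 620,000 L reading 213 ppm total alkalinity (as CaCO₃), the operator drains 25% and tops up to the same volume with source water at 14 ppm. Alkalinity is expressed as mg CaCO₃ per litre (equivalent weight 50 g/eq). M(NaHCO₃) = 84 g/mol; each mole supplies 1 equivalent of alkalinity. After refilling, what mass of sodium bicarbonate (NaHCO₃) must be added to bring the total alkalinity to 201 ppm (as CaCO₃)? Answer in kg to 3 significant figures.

(a) [OCl⁻]/[HOCl] = 10^(pH − pKa) = 10^(8.3 − 7.56) = 10^0.74 = 5.495.
(a) Fraction as HOCl = 1 / (1 + 5.495) = 0.154.

(b) After draining 25% and refilling: 213 × 0.75 + 14 × 0.25 = 163.25 ppm.
(b) Deficit to target: 201 − 163.25 = 37.75 mg/L.
(b) As CaCO₃: 37.75 mg/L × 620,000 L = 23,400 g; ÷ 50 g/eq ÷ 1 = 468.1 mol NaHCO₃.
(b) Mass: 468.1 × 84 = 39,320 g.

(a) 15.4%; (b) 39.3 kg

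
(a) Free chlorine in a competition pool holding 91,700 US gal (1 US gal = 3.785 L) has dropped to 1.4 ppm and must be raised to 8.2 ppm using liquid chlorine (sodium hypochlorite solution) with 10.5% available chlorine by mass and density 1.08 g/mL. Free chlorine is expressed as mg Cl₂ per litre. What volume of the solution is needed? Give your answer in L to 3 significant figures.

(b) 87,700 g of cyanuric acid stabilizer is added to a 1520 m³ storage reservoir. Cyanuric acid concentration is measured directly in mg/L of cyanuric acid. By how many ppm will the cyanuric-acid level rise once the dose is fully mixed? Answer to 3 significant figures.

(a) 20.8 L; (b) 57.7 ppm

(a) Volume: 91,700 US gal × 3.785 L/gal = 347,084 L.
(a) Chlorine deficit: 8.2 − 1.4 = 6.8 ppm = 6.8 mg/L as Cl₂.
(a) Cl₂ equivalent needed: 6.8 mg/L × 347,084 L = 2,360,000 mg = 2360 g.
(a) Product at 10.5% available chlorine: 2360 / 0.105 = 22,480 g.
(a) Volume at density 1.08 g/mL: 22,480 g ÷ 1.08 g/mL = 20,810 mL.

(b) Volume: 1520 m³ = 1,520,000 L.
(b) Rise: 87,700 g / 1,520,000 L × 1000 = 57.7 mg/L.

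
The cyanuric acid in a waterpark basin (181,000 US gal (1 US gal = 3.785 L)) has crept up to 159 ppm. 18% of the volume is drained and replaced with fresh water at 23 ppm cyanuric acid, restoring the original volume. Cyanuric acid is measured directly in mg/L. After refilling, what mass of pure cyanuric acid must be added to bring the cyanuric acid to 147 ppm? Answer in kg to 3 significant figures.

8.55 kg

Volume: 181,000 US gal × 3.785 L/gal = 685,085 L.
After draining 18% and refilling: 159 × 0.82 + 23 × 0.18 = 134.52 ppm.
Deficit to target: 147 − 134.52 = 12.48 mg/L.
Mass: 12.48 mg/L × 685,085 L = 8550 g cyanuric acid.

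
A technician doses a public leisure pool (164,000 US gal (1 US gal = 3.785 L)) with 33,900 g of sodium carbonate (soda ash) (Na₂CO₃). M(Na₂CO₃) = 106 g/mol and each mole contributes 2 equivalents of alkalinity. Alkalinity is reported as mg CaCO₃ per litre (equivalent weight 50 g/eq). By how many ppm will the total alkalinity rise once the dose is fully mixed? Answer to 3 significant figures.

51.5 ppm

Volume: 164,000 US gal × 3.785 L/gal = 620,740 L.
Moles of Na₂CO₃: 33,900 g ÷ 106 g/mol = 319.8 mol → 639.6 eq of alkalinity.
As CaCO₃: 639.6 eq × 50 g/eq = 31,980 g.
Rise: 31,980 g / 620,740 L × 1000 = 51.52 mg/L.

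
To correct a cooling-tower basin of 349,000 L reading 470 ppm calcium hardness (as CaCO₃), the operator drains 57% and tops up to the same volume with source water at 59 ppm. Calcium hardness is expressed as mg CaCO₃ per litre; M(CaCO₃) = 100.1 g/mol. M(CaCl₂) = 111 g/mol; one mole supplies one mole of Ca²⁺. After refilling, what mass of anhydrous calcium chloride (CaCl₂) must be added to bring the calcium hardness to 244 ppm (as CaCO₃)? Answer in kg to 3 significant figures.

3.20 kg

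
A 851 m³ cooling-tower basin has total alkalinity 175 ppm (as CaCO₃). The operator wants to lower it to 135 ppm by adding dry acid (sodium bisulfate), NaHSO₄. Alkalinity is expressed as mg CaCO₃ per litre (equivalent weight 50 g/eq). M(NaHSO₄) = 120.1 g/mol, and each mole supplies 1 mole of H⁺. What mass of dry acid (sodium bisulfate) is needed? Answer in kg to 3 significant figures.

Volume: 851 m³ = 851,000 L.
Alkalinity to neutralize: (175 − 135) = 40 mg/L as CaCO₃ × 851,000 L = 34,040 g as CaCO₃.
Equivalents of H⁺ required: 34,040 ÷ 50 g/eq = 680.8 eq = 680.8 mol NaHSO₄.
Mass of NaHSO₄: 680.8 × 120.1 = 81,760 g.

81.8 kg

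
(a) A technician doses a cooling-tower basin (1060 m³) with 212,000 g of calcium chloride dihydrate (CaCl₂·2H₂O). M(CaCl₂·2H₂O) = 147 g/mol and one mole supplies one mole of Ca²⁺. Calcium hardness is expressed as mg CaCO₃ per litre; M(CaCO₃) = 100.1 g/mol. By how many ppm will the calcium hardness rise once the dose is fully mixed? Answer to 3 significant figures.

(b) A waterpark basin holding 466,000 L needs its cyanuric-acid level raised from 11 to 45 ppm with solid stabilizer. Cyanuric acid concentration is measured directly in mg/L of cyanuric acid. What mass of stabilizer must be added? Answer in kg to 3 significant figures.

(a) 136 ppm; (b) 15.8 kg

(a) Volume: 1060 m³ = 1,060,000 L.
(a) Moles of Ca²⁺: 212,000 g ÷ 147 g/mol = 1442 mol.
(a) As CaCO₃: 1442 mol × 100.1 g/mol = 144,400 g.
(a) Rise: 144,400 g / 1,060,000 L × 1000 = 136.2 mg/L.

(b) CYA to add: (45 − 11) = 34 mg/L × 466,000 L = 15,840 g cyanuric acid.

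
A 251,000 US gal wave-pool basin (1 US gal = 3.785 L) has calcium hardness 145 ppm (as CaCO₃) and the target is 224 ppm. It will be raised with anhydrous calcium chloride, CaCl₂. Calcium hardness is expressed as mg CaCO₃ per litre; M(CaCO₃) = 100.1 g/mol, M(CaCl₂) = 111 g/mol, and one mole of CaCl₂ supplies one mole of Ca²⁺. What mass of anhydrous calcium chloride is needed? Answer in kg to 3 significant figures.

83.2 kg

Volume: 251,000 US gal × 3.785 L/gal = 950,035 L.
Hardness to add: (224 − 145) = 79 mg/L as CaCO₃ × 950,035 L = 75,050 g as CaCO₃.
Moles of Ca²⁺ (1 mol Ca²⁺ ≡ 1 mol CaCO₃): 75,050 / 100.1 g/mol = 749.8 mol.
Mass of CaCl₂: 749.8 × 111 = 83,230 g.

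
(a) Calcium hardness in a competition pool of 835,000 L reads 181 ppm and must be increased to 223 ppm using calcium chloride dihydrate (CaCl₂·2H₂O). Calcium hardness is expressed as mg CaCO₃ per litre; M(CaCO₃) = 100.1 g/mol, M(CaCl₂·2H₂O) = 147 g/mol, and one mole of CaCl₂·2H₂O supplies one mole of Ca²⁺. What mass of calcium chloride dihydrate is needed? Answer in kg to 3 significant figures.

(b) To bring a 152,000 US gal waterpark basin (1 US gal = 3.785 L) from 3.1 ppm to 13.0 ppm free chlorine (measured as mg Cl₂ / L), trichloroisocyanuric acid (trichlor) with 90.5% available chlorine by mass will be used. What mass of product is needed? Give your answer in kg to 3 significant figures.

(a) Hardness to add: (223 − 181) = 42 mg/L as CaCO₃ × 835,000 L = 35,070 g as CaCO₃.
(a) Moles of Ca²⁺ (1 mol Ca²⁺ ≡ 1 mol CaCO₃): 35,070 / 100.1 g/mol = 350.3 mol.
(a) Mass of CaCl₂·2H₂O: 350.3 × 147 = 51,500 g.

(b) Volume: 152,000 US gal × 3.785 L/gal = 575,320 L.
(b) Chlorine deficit: 13.0 − 3.1 = 9.9 ppm = 9.9 mg/L as Cl₂.
(b) Cl₂ equivalent needed: 9.9 mg/L × 575,320 L = 5,696,000 mg = 5696 g.
(b) Product at 90.5% available chlorine: 5696 / 0.905 = 6294 g.

(a) 51.5 kg; (b) 6.29 kg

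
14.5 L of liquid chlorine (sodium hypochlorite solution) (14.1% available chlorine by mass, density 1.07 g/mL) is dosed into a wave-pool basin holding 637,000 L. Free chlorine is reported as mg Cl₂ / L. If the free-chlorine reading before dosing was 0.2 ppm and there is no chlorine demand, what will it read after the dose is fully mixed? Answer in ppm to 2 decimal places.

Mass of solution: 14.5 L × 1000 mL/L × 1.07 g/mL = 15,520 g.
Available chlorine delivered: 15,520 g × 0.141 = 2188 g as Cl₂.
Concentration rise: 2188 g / 637,000 L = 3.434 mg/L = 3.43 ppm.
Final FC: 0.2 + 3.43 = 3.63 ppm.

3.63 ppm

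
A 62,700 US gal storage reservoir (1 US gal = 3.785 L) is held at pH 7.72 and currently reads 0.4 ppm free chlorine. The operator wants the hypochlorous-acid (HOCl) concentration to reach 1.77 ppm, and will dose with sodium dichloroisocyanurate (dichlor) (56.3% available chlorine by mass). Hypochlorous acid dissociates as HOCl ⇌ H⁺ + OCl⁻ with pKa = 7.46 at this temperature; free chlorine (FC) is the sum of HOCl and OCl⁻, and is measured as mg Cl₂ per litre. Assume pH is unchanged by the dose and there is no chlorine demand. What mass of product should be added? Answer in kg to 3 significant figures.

Volume: 62,700 US gal × 3.785 L/gal = 237,320 L.
[OCl⁻]/[HOCl] = 10^(pH − pKa) = 10^(7.72 − 7.46) = 1.82; fraction as HOCl = 1/(1 + 1.82) = 0.3546.
Free chlorine required for 1.77 ppm HOCl: 1.77 / 0.3546 = 4.991 ppm.
FC to add: 4.991 − 0.4 = 4.591 mg/L as Cl₂.
Cl₂ equivalent: 4.591 mg/L × 237,320 L = 1090 g.
Product at 56.3% available Cl: 1090 / 0.563 = 1935 g.

1.94 kg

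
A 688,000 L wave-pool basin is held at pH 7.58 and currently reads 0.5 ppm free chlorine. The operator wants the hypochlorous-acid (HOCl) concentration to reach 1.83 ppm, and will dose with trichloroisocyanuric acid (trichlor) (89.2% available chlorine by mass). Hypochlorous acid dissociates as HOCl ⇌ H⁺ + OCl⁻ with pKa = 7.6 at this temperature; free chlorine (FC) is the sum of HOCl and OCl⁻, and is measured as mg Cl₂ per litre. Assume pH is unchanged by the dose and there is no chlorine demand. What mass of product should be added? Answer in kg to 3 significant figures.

[OCl⁻]/[HOCl] = 10^(pH − pKa) = 10^(7.58 − 7.6) = 0.955; fraction as HOCl = 1/(1 + 0.955) = 0.5115.
Free chlorine required for 1.83 ppm HOCl: 1.83 / 0.5115 = 3.578 ppm.
FC to add: 3.578 − 0.5 = 3.078 mg/L as Cl₂.
Cl₂ equivalent: 3.078 mg/L × 688,000 L = 2117 g.
Product at 89.2% available Cl: 2117 / 0.892 = 2374 g.

2.37 kg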